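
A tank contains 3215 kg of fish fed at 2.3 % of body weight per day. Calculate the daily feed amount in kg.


Feeding rate fraction = 2.3% / 100 = 0.023
Daily feed = 3215 kg * 0.023 = 73.945 kg/day

73.945 kg/day


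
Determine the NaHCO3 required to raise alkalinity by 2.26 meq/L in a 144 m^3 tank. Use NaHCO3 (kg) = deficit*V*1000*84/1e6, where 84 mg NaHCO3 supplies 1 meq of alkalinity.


Tank volume in L = 144 m^3 * 1000 = 144000 L
Total meq required = 2.26 meq/L * 144000 L = 325440 meq
NaHCO3 mass = 325440 meq * 84 mg/meq / 1e6 = 27.337 kg

27.337 kg


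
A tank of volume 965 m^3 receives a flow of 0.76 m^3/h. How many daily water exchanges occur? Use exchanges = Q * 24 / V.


Daily flow volume = 0.76 m^3/h * 24 h = 18.24 m^3/day
Exchanges = daily flow / tank volume = 18.24 / 965 = 0.0189016 exchanges/day

0.0189016 exchanges/day


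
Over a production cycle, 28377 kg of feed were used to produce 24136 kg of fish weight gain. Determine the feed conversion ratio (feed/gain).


FCR = feed consumed / weight gained
FCR = 28377 kg / 24136 kg = 1.17571

1.17571


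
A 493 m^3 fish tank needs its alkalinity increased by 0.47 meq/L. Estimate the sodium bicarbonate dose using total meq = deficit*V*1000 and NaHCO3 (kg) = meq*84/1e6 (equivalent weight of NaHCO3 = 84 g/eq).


Tank volume in L = 493 m^3 * 1000 = 493000 L
Total meq required = 0.47 meq/L * 493000 L = 231710 meq
NaHCO3 mass = 231710 meq * 84 mg/meq / 1e6 = 19.4636 kg

19.4636 kg


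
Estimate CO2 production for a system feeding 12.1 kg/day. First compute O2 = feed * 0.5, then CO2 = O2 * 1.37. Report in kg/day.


O2 = 12.1 * 0.5 = 6.05
CO2 = 6.05 * 1.37 = 8.2885

8.2885 kg/day


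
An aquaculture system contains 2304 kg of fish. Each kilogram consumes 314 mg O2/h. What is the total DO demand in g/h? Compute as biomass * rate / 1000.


Total O2 consumption (mg/h) = 2304 kg * 314 mg/(kg*h) = 723456 mg/h
Convert to g/h: 723456 / 1000 = 723.456 g/h

723.456 g/h


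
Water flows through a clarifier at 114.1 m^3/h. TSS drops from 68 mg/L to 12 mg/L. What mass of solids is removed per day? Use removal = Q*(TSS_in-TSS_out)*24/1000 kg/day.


Concentration drop: TSS_in - TSS_out = 68 - 12 = 56 mg/L
Hourly solids removed = Q * dTSS = 114.1 m^3/h * 56 mg/L = 6389.6 g/h  (m^3/h * mg/L = g/h)
Daily solids removed = 6389.6 * 24 = 153350.4 g/day
Convert g to kg: 153350.4 / 1000 = 153.3504 kg/day

153.3504 kg/day


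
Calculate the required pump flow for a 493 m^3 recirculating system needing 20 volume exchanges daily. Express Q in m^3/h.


Daily recirculation volume = 493 m^3 * 20 = 9860 m^3/day
Flow rate Q = daily volume / 24 h = 9860 / 24 = 410.833 m^3/h

410.833 m^3/h


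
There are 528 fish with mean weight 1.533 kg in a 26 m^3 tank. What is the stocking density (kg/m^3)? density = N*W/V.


Total biomass = 528 fish * 1.533 kg = 809.424 kg
Density = total biomass / volume = 809.424 / 26 = 31.1317 kg/m^3

31.1317 kg/m^3


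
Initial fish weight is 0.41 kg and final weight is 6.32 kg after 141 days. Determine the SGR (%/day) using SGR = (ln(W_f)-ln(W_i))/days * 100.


ln(W_f) = ln(6.32) = 1.8437192
ln(W_i) = ln(0.41) = -0.89159812
ln(W_f) - ln(W_i) = 1.8437192 - -0.89159812 = 2.7353173
SGR = 2.7353173 / 141 * 100 = 1.93994 %/day

1.93994 %/day


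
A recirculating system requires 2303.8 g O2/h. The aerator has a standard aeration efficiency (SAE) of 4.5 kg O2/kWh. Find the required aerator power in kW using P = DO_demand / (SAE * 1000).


SAE in g O2/kWh = 4.5 * 1000 = 4500 g/kWh
P = DO_demand / SAE_g = 2303.8 / 4500 = 0.511956 kW

0.511956 kW


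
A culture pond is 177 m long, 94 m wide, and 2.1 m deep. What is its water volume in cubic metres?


Base area = L * W = 177 * 94 = 16638 m^2
Volume = area * depth = 16638 * 2.1 = 34939.8 m^3

34939.8 m^3


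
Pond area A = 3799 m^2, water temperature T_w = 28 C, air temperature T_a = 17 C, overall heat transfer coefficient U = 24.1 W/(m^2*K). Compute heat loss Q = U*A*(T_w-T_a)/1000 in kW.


Temperature difference dT = 28 - 17 = 11 K
Heat loss (W) = U * A * dT = 24.1 * 3799 * 11 = 1007114.9 W
Convert to kW: 1007114.9 / 1000 = 1007.1149 kW

1007.1149 kW


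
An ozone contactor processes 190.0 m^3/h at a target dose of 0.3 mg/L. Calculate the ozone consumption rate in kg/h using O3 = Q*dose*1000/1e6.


O3 demand (mg/h) = Q * dose * 1000 = 190.0 * 0.3 * 1000 = 57000 mg/h
Convert mg to kg: 57000 / 1e6 = 0.057 kg/h

0.057 kg/h


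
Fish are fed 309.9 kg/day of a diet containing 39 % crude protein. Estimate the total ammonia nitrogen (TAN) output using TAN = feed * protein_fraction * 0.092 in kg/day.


Protein in feed = 309.9 * 39/100 = 120.861 kg/day
TAN = protein * 0.092 = 120.861 * 0.092 = 11.119212 kg/day

11.119212 kg/day


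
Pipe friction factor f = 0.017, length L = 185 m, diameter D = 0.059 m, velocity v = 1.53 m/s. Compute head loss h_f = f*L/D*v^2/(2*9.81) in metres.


v^2 = 1.53^2 = 2.3409 m^2/s^2
L/D = 185/0.059 = 3135.5932
h_f = f*(L/D)*v^2/(2g) = 0.017 * 3135.5932 * 2.3409 / 19.62 = 6.35993 m

6.35993 m


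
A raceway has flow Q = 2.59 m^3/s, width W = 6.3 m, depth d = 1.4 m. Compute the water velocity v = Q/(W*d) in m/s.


Cross-sectional area = W * d = 6.3 * 1.4 = 8.82 m^2
Velocity = Q / A = 2.59 / 8.82 = 0.293651 m/s

0.293651 m/s


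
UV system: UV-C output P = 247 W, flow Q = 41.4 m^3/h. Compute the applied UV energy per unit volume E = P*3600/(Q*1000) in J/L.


Energy delivered per hour = 247 W * 3600 s = 889200 J/h
Volume treated per hour = 41.4 m^3/h * 1000 = 41400 L/h
dose = 889200 / 41400 = 21.4783 J/L

21.4783 J/L


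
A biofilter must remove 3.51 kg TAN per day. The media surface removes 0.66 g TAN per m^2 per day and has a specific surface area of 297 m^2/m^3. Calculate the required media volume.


A = 3.51*1000 / 0.66 = 5318.1818 m^2
V = 5318.1818 / 297 = 17.9063

17.9063 m^3


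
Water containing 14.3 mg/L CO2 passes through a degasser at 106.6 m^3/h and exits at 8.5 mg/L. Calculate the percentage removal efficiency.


CO2_out / CO2_in = 8.5 / 14.3 = 0.59440559
Fraction remaining = 0.59440559
efficiency = (1 - 0.59440559) * 100 = 40.5594 %

40.5594 %


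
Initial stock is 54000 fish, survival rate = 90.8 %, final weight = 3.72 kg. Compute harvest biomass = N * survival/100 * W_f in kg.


Survivors = 54000 * 90.8/100 = 49032 fish
Harvest biomass = survivors * W_f = 49032 * 3.72 = 182399.04 kg

182399.04 kg


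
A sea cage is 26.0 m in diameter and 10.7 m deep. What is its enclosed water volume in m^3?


r = d/2 = 26.0/2 = 13 m
Base area = pi*r^2 = pi*13^2 = 530.92916 m^2
Volume = 530.92916 * 10.7 = 5680.94 m^3

5680.94 m^3


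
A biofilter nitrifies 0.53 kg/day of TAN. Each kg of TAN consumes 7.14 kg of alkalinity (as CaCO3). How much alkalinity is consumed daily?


Alkalinity factor: 7.14 kg CaCO3 consumed per kg TAN nitrified
alk = 0.53 kg TAN * 7.14 = 3.7842 kg CaCO3/day

3.7842 kg CaCO3/day


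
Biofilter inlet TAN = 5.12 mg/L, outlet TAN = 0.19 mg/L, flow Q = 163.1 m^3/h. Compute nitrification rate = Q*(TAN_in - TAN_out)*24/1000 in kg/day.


Concentration drop: TAN_in - TAN_out = 5.12 - 0.19 = 4.93 mg/L
Hourly TAN removed = Q * dTAN = 163.1 m^3/h * 4.93 mg/L = 804.083 g/h  (m^3/h * mg/L = g/h)
Daily TAN removed = 804.083 * 24 = 19297.992 g/day
Convert to kg/day: 19297.992 / 1000 = 19.297992 kg/day

19.297992 kg/day


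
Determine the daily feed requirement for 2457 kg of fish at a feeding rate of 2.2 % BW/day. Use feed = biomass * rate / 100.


Feeding rate fraction = 2.2% / 100 = 0.022
Daily feed = 2457 kg * 0.022 = 54.054 kg/day

54.054 kg/day


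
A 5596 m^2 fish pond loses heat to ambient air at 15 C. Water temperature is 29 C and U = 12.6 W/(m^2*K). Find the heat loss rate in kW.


Temperature difference dT = 29 - 15 = 14 K
Heat loss (W) = U * A * dT = 12.6 * 5596 * 14 = 987134.4 W
Convert to kW: 987134.4 / 1000 = 987.1344 kW

987.1344 kW


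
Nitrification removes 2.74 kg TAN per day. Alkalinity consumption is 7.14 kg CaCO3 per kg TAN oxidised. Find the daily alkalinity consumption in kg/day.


Alkalinity factor: 7.14 kg CaCO3 consumed per kg TAN nitrified
alk = 2.74 kg TAN * 7.14 = 19.5636 kg CaCO3/day

19.5636 kg CaCO3/day


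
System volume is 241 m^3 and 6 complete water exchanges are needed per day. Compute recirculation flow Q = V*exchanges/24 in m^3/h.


Daily recirculation volume = 241 m^3 * 6 = 1446 m^3/day
Flow rate Q = daily volume / 24 h = 1446 / 24 = 60.25 m^3/h

60.25 m^3/h


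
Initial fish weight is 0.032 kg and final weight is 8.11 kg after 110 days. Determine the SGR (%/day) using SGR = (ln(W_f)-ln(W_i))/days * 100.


ln(W_f) = ln(8.11) = 2.0930979
ln(W_i) = ln(0.032) = -3.4420194
ln(W_f) - ln(W_i) = 2.0930979 - -3.4420194 = 5.5351173
SGR = 5.5351173 / 110 * 100 = 5.03192 %/day

5.03192 %/day


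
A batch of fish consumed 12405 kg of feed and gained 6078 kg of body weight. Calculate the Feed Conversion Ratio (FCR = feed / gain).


FCR = feed consumed / weight gained
FCR = 12405 kg / 6078 kg = 2.04097

2.04097


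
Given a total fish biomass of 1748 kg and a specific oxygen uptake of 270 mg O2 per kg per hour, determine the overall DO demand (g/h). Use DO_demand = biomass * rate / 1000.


Total O2 consumption (mg/h) = 1748 kg * 270 mg/(kg*h) = 471960 mg/h
Convert to g/h: 471960 / 1000 = 471.96 g/h

471.96 g/h


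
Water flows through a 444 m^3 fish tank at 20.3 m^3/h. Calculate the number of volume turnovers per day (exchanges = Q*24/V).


Daily flow volume = 20.3 m^3/h * 24 h = 487.2 m^3/day
Exchanges = daily flow / tank volume = 487.2 / 444 = 1.0973 exchanges/day

1.0973 exchanges/day


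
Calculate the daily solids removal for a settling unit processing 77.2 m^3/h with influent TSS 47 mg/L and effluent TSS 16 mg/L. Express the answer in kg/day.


Concentration drop: TSS_in - TSS_out = 47 - 16 = 31 mg/L
Hourly solids removed = Q * dTSS = 77.2 m^3/h * 31 mg/L = 2393.2 g/h  (m^3/h * mg/L = g/h)
Daily solids removed = 2393.2 * 24 = 57436.8 g/day
Convert g to kg: 57436.8 / 1000 = 57.4368 kg/day

57.4368 kg/day


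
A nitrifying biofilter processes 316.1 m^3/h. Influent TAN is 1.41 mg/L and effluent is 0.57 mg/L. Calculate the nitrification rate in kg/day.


Concentration drop: TAN_in - TAN_out = 1.41 - 0.57 = 0.84 mg/L
Hourly TAN removed = Q * dTAN = 316.1 m^3/h * 0.84 mg/L = 265.524 g/h  (m^3/h * mg/L = g/h)
Daily TAN removed = 265.524 * 24 = 6372.576 g/day
Convert to kg/day: 6372.576 / 1000 = 6.372576 kg/day

6.372576 kg/day


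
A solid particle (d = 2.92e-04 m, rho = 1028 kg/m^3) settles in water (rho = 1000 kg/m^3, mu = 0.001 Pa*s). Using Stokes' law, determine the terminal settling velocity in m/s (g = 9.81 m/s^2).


Density difference: rho_p - rho_f = 1028 - 1000 = 28 kg/m^3
d^2 = (2.92e-04)^2 = 8.5264e-08 m^2
Numerator = (rho_p - rho_f) * g * d^2 = 28 * 9.81 * 8.5264e-08 = 2.3420316e-05
Denominator = 18 * mu = 18 * 0.001 = 0.018
v_s = 2.3420316e-05 / 0.018 = 0.00130113 m/s
Check: Re = rho_f * v_s * d / mu = 1000 * 0.00130113 * 2.92e-04 / 0.001 = 0.38 < 1, so Stokes' law applies.

0.00130113 m/s


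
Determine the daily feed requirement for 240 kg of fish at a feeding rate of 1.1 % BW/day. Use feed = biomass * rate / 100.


Feeding rate fraction = 1.1% / 100 = 0.011
Daily feed = 240 kg * 0.011 = 2.64 kg/day

2.64 kg/day


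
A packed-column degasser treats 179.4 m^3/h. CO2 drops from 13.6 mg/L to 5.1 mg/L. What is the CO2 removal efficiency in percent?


CO2_out / CO2_in = 5.1 / 13.6 = 0.375
Fraction remaining = 0.375
efficiency = (1 - 0.375) * 100 = 62.5 %

62.5 %


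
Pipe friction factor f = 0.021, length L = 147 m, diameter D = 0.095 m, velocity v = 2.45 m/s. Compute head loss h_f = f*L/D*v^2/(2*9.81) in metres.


v^2 = 2.45^2 = 6.0025 m^2/s^2
L/D = 147/0.095 = 1547.3684
h_f = f*(L/D)*v^2/(2g) = 0.021 * 1547.3684 * 6.0025 / 19.62 = 9.94137 m

9.94137 m


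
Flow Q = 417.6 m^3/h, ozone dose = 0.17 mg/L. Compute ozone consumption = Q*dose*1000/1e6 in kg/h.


O3 demand (mg/h) = Q * dose * 1000 = 417.6 * 0.17 * 1000 = 70992 mg/h
Convert mg to kg: 70992 / 1e6 = 0.070992 kg/h

0.070992 kg/h


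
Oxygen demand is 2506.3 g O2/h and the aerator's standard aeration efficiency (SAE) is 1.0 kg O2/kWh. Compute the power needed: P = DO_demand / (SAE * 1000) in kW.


SAE in g O2/kWh = 1.0 * 1000 = 1000 g/kWh
P = DO_demand / SAE_g = 2506.3 / 1000 = 2.5063 kW

2.5063 kW


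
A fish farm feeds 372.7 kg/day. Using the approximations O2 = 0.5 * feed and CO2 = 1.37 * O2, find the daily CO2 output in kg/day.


O2 = 372.7 * 0.5 = 186.35
CO2 = 186.35 * 1.37 = 255.2995

255.2995 kg/day


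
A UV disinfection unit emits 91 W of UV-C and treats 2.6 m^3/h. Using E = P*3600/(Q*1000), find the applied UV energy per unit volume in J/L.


Energy delivered per hour = 91 W * 3600 s = 327600 J/h
Volume treated per hour = 2.6 m^3/h * 1000 = 2600 L/h
dose = 327600 / 2600 = 126 J/L

126 J/L


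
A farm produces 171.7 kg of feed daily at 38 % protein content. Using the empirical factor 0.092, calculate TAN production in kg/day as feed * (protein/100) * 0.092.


Protein in feed = 171.7 * 38/100 = 65.246 kg/day
TAN = protein * 0.092 = 65.246 * 0.092 = 6.002632 kg/day

6.002632 kg/day


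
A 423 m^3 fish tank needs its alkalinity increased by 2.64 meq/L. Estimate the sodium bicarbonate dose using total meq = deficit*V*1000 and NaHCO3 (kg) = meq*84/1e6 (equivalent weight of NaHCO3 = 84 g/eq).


Tank volume in L = 423 m^3 * 1000 = 423000 L
Total meq required = 2.64 meq/L * 423000 L = 1116720 meq
NaHCO3 mass = 1116720 meq * 84 mg/meq / 1e6 = 93.8045 kg

93.8045 kg


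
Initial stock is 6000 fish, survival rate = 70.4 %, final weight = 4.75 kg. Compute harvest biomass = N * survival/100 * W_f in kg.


Survivors = 6000 * 70.4/100 = 4224 fish
Harvest biomass = survivors * W_f = 4224 * 4.75 = 20064 kg

20064 kg


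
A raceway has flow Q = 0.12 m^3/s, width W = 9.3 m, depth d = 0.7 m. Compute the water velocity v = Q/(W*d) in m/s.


Cross-sectional area = W * d = 9.3 * 0.7 = 6.51 m^2
Velocity = Q / A = 0.12 / 6.51 = 0.0184332 m/s

0.0184332 m/s


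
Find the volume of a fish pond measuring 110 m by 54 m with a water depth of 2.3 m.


Base area = L * W = 110 * 54 = 5940 m^2
Volume = area * depth = 5940 * 2.3 = 13662 m^3

13662 m^3


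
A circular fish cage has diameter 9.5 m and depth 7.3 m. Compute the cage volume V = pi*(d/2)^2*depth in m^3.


r = d/2 = 9.5/2 = 4.75 m
Base area = pi*r^2 = pi*4.75^2 = 70.882184 m^2
Volume = 70.882184 * 7.3 = 517.44 m^3

517.44 m^3


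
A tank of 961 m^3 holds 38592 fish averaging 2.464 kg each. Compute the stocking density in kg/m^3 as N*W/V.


Total biomass = 38592 fish * 2.464 kg = 95090.688 kg
Density = total biomass / volume = 95090.688 / 961 = 98.9497 kg/m^3

98.9497 kg/m^3


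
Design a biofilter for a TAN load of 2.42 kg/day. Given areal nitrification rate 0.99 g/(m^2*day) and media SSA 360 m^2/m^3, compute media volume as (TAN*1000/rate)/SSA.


A = 2.42*1000 / 0.99 = 2444.4444 m^2
V = 2444.4444 / 360 = 6.79012

6.79012 m^3


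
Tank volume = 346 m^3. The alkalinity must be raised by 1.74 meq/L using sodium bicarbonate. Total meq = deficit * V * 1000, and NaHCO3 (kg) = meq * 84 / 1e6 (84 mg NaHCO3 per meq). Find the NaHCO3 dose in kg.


Tank volume in L = 346 m^3 * 1000 = 346000 L
Total meq required = 1.74 meq/L * 346000 L = 602040 meq
NaHCO3 mass = 602040 meq * 84 mg/meq / 1e6 = 50.5714 kg

50.5714 kg


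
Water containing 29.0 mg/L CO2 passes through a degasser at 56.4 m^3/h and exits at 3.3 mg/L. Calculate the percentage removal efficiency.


CO2_out / CO2_in = 3.3 / 29.0 = 0.1137931
Fraction remaining = 0.1137931
efficiency = (1 - 0.1137931) * 100 = 88.6207 %

88.6207 %


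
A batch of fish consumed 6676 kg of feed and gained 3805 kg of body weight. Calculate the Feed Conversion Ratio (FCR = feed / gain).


FCR = feed consumed / weight gained
FCR = 6676 kg / 3805 kg = 1.75453

1.75453


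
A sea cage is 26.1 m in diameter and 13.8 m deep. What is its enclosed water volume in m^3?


r = d/2 = 26.1/2 = 13.05 m
Base area = pi*r^2 = pi*13.05^2 = 535.02108 m^2
Volume = 535.02108 * 13.8 = 7383.29 m^3

7383.29 m^3


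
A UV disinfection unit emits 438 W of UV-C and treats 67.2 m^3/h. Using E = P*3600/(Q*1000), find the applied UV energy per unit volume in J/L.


Energy delivered per hour = 438 W * 3600 s = 1576800 J/h
Volume treated per hour = 67.2 m^3/h * 1000 = 67200 L/h
dose = 1576800 / 67200 = 23.4643 J/L

23.4643 J/L


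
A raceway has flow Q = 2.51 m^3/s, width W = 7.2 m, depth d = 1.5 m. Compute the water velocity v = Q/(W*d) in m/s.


Cross-sectional area = W * d = 7.2 * 1.5 = 10.8 m^2
Velocity = Q / A = 2.51 / 10.8 = 0.232407 m/s

0.232407 m/s


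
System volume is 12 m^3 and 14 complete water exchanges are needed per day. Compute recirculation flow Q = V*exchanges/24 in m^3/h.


Daily recirculation volume = 12 m^3 * 14 = 168 m^3/day
Flow rate Q = daily volume / 24 h = 168 / 24 = 7 m^3/h

7 m^3/h


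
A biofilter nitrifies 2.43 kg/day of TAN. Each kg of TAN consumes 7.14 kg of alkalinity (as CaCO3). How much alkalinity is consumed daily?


Alkalinity factor: 7.14 kg CaCO3 consumed per kg TAN nitrified
alk = 2.43 kg TAN * 7.14 = 17.3502 kg CaCO3/day

17.3502 kg CaCO3/day


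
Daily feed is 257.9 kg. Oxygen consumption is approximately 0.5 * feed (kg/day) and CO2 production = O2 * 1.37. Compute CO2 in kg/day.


O2 = 257.9 * 0.5 = 128.95
CO2 = 128.95 * 1.37 = 176.6615

176.6615 kg/day


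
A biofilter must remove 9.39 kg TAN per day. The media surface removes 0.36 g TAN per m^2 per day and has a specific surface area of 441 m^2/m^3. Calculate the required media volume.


A = 9.39*1000 / 0.36 = 26083.333 m^2
V = 26083.333 / 441 = 59.1459

59.1459 m^3


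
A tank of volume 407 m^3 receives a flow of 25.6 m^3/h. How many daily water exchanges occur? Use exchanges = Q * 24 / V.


Daily flow volume = 25.6 m^3/h * 24 h = 614.4 m^3/day
Exchanges = daily flow / tank volume = 614.4 / 407 = 1.50958 exchanges/day

1.50958 exchanges/day


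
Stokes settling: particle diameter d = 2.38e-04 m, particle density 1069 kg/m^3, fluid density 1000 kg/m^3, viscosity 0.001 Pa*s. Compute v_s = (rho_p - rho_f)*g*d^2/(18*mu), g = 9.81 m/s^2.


Density difference: rho_p - rho_f = 1069 - 1000 = 69 kg/m^3
d^2 = (2.38e-04)^2 = 5.6644e-08 m^2
Numerator = (rho_p - rho_f) * g * d^2 = 69 * 9.81 * 5.6644e-08 = 3.8341757e-05
Denominator = 18 * mu = 18 * 0.001 = 0.018
v_s = 3.8341757e-05 / 0.018 = 0.0021301 m/s
Check: Re = rho_f * v_s * d / mu = 1000 * 0.0021301 * 2.38e-04 / 0.001 = 0.507 < 1, so Stokes' law applies.

0.0021301 m/s


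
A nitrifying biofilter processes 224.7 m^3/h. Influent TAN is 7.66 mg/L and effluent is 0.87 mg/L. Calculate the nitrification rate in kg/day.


Concentration drop: TAN_in - TAN_out = 7.66 - 0.87 = 6.79 mg/L
Hourly TAN removed = Q * dTAN = 224.7 m^3/h * 6.79 mg/L = 1525.713 g/h  (m^3/h * mg/L = g/h)
Daily TAN removed = 1525.713 * 24 = 36617.112 g/day
Convert to kg/day: 36617.112 / 1000 = 36.617112 kg/day

36.617112 kg/day


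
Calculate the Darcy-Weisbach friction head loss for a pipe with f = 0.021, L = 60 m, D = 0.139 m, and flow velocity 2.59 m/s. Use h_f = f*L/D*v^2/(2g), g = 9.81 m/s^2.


v^2 = 2.59^2 = 6.7081 m^2/s^2
L/D = 60/0.139 = 431.65468
h_f = f*(L/D)*v^2/(2g) = 0.021 * 431.65468 * 6.7081 / 19.62 = 3.09925 m

3.09925 m


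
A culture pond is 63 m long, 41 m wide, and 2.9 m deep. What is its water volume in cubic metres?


Base area = L * W = 63 * 41 = 2583 m^2
Volume = area * depth = 2583 * 2.9 = 7490.7 m^3

7490.7 m^3


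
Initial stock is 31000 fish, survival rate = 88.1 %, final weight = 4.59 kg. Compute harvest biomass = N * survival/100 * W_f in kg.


Survivors = 31000 * 88.1/100 = 27311 fish
Harvest biomass = survivors * W_f = 27311 * 4.59 = 125357.49 kg

125357.49 kg


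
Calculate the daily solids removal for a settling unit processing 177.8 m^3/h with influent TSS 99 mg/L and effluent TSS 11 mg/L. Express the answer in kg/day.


Concentration drop: TSS_in - TSS_out = 99 - 11 = 88 mg/L
Hourly solids removed = Q * dTSS = 177.8 m^3/h * 88 mg/L = 15646.4 g/h  (m^3/h * mg/L = g/h)
Daily solids removed = 15646.4 * 24 = 375513.6 g/day
Convert g to kg: 375513.6 / 1000 = 375.5136 kg/day

375.5136 kg/day


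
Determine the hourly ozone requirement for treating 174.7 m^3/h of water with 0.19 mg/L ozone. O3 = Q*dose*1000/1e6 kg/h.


O3 demand (mg/h) = Q * dose * 1000 = 174.7 * 0.19 * 1000 = 33193 mg/h
Convert mg to kg: 33193 / 1e6 = 0.033193 kg/h

0.033193 kg/h


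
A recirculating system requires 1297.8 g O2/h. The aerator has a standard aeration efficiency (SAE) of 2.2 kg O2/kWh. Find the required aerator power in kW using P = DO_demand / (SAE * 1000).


SAE in g O2/kWh = 2.2 * 1000 = 2200 g/kWh
P = DO_demand / SAE_g = 1297.8 / 2200 = 0.589909 kW

0.589909 kW


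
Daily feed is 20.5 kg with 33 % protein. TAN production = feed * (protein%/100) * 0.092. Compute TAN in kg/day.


Protein in feed = 20.5 * 33/100 = 6.765 kg/day
TAN = protein * 0.092 = 6.765 * 0.092 = 0.62238 kg/day

0.62238 kg/day


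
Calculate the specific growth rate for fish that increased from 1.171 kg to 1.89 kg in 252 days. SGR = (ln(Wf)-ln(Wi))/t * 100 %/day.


ln(W_f) = ln(1.89) = 0.63657683
ln(W_i) = ln(1.171) = 0.15785808
ln(W_f) - ln(W_i) = 0.63657683 - 0.15785808 = 0.47871875
SGR = 0.47871875 / 252 * 100 = 0.189968 %/day

0.189968 %/day


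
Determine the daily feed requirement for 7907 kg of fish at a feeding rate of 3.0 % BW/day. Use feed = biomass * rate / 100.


Feeding rate fraction = 3.0% / 100 = 0.03
Daily feed = 7907 kg * 0.03 = 237.21 kg/day

237.21 kg/day


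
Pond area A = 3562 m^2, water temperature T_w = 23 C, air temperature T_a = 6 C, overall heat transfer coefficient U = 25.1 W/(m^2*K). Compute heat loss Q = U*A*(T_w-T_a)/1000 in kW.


Temperature difference dT = 23 - 6 = 17 K
Heat loss (W) = U * A * dT = 25.1 * 3562 * 17 = 1519905.4 W
Convert to kW: 1519905.4 / 1000 = 1519.9054 kW

1519.9054 kW


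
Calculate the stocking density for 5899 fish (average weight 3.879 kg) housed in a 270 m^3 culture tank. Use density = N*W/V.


Total biomass = 5899 fish * 3.879 kg = 22882.221 kg
Density = total biomass / volume = 22882.221 / 270 = 84.749 kg/m^3

84.749 kg/m^3


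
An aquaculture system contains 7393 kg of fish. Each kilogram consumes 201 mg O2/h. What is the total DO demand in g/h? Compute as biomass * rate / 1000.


Total O2 consumption (mg/h) = 7393 kg * 201 mg/(kg*h) = 1485993 mg/h
Convert to g/h: 1485993 / 1000 = 1485.993 g/h

1485.993 g/h


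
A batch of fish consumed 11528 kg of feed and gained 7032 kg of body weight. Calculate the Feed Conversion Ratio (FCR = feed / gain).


FCR = feed consumed / weight gained
FCR = 11528 kg / 7032 kg = 1.63936

1.63936


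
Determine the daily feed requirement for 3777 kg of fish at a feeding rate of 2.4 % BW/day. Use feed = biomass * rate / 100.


Feeding rate fraction = 2.4% / 100 = 0.024
Daily feed = 3777 kg * 0.024 = 90.648 kg/day

90.648 kg/day


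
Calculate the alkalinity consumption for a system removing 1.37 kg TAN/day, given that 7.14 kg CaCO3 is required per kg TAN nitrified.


Alkalinity factor: 7.14 kg CaCO3 consumed per kg TAN nitrified
alk = 1.37 kg TAN * 7.14 = 9.7818 kg CaCO3/day

9.7818 kg CaCO3/day


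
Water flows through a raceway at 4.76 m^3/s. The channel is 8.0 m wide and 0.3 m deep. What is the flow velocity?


Cross-sectional area = W * d = 8.0 * 0.3 = 2.4 m^2
Velocity = Q / A = 4.76 / 2.4 = 1.98333 m/s

1.98333 m/s


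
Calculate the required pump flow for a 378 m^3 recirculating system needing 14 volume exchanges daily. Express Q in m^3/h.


Daily recirculation volume = 378 m^3 * 14 = 5292 m^3/day
Flow rate Q = daily volume / 24 h = 5292 / 24 = 220.5 m^3/h

220.5 m^3/h


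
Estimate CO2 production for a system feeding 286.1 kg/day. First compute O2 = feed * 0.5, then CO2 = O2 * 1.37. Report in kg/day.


O2 = 286.1 * 0.5 = 143.05
CO2 = 143.05 * 1.37 = 195.9785

195.9785 kg/day


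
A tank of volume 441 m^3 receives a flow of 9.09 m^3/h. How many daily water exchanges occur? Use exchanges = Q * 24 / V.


Daily flow volume = 9.09 m^3/h * 24 h = 218.16 m^3/day
Exchanges = daily flow / tank volume = 218.16 / 441 = 0.494694 exchanges/day

0.494694 exchanges/day


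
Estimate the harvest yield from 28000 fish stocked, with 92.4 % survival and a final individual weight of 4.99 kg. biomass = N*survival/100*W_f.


Survivors = 28000 * 92.4/100 = 25872 fish
Harvest biomass = survivors * W_f = 25872 * 4.99 = 129101.28 kg

129101.28 kg


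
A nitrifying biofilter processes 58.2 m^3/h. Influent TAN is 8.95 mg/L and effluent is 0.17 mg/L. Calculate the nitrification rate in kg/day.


Concentration drop: TAN_in - TAN_out = 8.95 - 0.17 = 8.78 mg/L
Hourly TAN removed = Q * dTAN = 58.2 m^3/h * 8.78 mg/L = 510.996 g/h  (m^3/h * mg/L = g/h)
Daily TAN removed = 510.996 * 24 = 12263.904 g/day
Convert to kg/day: 12263.904 / 1000 = 12.263904 kg/day

12.263904 kg/day


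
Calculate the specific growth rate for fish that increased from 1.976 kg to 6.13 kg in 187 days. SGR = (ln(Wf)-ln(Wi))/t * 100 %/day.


ln(W_f) = ln(6.13) = 1.8131947
ln(W_i) = ln(1.976) = 0.6810746
ln(W_f) - ln(W_i) = 1.8131947 - 0.6810746 = 1.1321201
SGR = 1.1321201 / 187 * 100 = 0.605412 %/day

0.605412 %/day


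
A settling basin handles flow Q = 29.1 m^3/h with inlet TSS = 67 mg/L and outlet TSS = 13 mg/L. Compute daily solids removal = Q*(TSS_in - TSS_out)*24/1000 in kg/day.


Concentration drop: TSS_in - TSS_out = 67 - 13 = 54 mg/L
Hourly solids removed = Q * dTSS = 29.1 m^3/h * 54 mg/L = 1571.4 g/h  (m^3/h * mg/L = g/h)
Daily solids removed = 1571.4 * 24 = 37713.6 g/day
Convert g to kg: 37713.6 / 1000 = 37.7136 kg/day

37.7136 kg/day


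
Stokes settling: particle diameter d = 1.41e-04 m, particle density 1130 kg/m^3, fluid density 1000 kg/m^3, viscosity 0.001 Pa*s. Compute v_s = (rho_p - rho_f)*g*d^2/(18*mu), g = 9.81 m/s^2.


Density difference: rho_p - rho_f = 1130 - 1000 = 130 kg/m^3
d^2 = (1.41e-04)^2 = 1.9881e-08 m^2
Numerator = (rho_p - rho_f) * g * d^2 = 130 * 9.81 * 1.9881e-08 = 2.5354239e-05
Denominator = 18 * mu = 18 * 0.001 = 0.018
v_s = 2.5354239e-05 / 0.018 = 0.00140857 m/s
Check: Re = rho_f * v_s * d / mu = 1000 * 0.00140857 * 1.41e-04 / 0.001 = 0.199 < 1, so Stokes' law applies.

0.00140857 m/s


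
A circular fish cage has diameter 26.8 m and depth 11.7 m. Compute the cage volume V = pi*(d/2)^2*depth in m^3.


r = d/2 = 26.8/2 = 13.4 m
Base area = pi*r^2 = pi*13.4^2 = 564.10438 m^2
Volume = 564.10438 * 11.7 = 6600.02 m^3

6600.02 m^3


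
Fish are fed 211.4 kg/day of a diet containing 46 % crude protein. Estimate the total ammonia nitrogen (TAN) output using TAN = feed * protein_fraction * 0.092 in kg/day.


Protein in feed = 211.4 * 46/100 = 97.244 kg/day
TAN = protein * 0.092 = 97.244 * 0.092 = 8.946448 kg/day

8.946448 kg/day


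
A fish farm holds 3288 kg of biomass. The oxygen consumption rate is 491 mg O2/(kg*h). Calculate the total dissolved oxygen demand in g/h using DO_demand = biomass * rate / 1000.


Total O2 consumption (mg/h) = 3288 kg * 491 mg/(kg*h) = 1614408 mg/h
Convert to g/h: 1614408 / 1000 = 1614.408 g/h

1614.408 g/h


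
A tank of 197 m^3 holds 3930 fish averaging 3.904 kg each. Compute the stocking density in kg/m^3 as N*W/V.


Total biomass = 3930 fish * 3.904 kg = 15342.72 kg
Density = total biomass / volume = 15342.72 / 197 = 77.8818 kg/m^3

77.8818 kg/m^3


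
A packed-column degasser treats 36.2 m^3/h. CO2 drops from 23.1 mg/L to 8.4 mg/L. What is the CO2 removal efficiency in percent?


CO2_out / CO2_in = 8.4 / 23.1 = 0.36363636
Fraction remaining = 0.36363636
efficiency = (1 - 0.36363636) * 100 = 63.6364 %

63.6364 %


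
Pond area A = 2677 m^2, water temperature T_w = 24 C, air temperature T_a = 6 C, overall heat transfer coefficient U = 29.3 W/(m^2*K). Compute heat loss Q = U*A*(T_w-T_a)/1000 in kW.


Temperature difference dT = 24 - 6 = 18 K
Heat loss (W) = U * A * dT = 29.3 * 2677 * 18 = 1411849.8 W
Convert to kW: 1411849.8 / 1000 = 1411.8498 kW

1411.8498 kW


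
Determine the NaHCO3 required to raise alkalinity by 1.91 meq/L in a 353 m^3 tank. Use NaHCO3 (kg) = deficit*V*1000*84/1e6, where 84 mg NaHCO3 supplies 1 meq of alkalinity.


Tank volume in L = 353 m^3 * 1000 = 353000 L
Total meq required = 1.91 meq/L * 353000 L = 674230 meq
NaHCO3 mass = 674230 meq * 84 mg/meq / 1e6 = 56.6353 kg

56.6353 kg


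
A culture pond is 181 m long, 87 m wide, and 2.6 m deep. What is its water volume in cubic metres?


Base area = L * W = 181 * 87 = 15747 m^2
Volume = area * depth = 15747 * 2.6 = 40942.2 m^3

40942.2 m^3


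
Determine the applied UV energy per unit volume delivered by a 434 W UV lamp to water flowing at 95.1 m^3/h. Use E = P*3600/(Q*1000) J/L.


Energy delivered per hour = 434 W * 3600 s = 1562400 J/h
Volume treated per hour = 95.1 m^3/h * 1000 = 95100 L/h
dose = 1562400 / 95100 = 16.429 J/L

16.429 J/L


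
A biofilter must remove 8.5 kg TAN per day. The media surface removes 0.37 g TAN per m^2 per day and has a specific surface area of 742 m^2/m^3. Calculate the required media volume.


A = 8.5*1000 / 0.37 = 22972.973 m^2
V = 22972.973 / 742 = 30.9609

30.9609 m^3


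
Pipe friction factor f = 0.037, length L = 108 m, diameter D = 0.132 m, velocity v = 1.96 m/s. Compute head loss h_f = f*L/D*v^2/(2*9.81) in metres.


v^2 = 1.96^2 = 3.8416 m^2/s^2
L/D = 108/0.132 = 818.18182
h_f = f*(L/D)*v^2/(2g) = 0.037 * 818.18182 * 3.8416 / 19.62 = 5.92741 m

5.92741 m


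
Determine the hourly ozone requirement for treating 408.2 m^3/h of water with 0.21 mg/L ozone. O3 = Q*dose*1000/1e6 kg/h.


O3 demand (mg/h) = Q * dose * 1000 = 408.2 * 0.21 * 1000 = 85722 mg/h
Convert mg to kg: 85722 / 1e6 = 0.085722 kg/h

0.085722 kg/h


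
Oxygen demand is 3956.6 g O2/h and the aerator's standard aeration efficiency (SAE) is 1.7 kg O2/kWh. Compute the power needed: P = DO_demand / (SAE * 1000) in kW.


SAE in g O2/kWh = 1.7 * 1000 = 1700 g/kWh
P = DO_demand / SAE_g = 3956.6 / 1700 = 2.32741 kW

2.32741 kW


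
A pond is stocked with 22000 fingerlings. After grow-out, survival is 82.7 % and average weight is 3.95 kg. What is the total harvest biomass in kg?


Survivors = 22000 * 82.7/100 = 18194 fish
Harvest biomass = survivors * W_f = 18194 * 3.95 = 71866.3 kg

71866.3 kg


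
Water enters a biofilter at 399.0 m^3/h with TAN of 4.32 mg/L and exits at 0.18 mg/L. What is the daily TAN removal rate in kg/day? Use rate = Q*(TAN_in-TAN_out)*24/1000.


Concentration drop: TAN_in - TAN_out = 4.32 - 0.18 = 4.14 mg/L
Hourly TAN removed = Q * dTAN = 399.0 m^3/h * 4.14 mg/L = 1651.86 g/h  (m^3/h * mg/L = g/h)
Daily TAN removed = 1651.86 * 24 = 39644.64 g/day
Convert to kg/day: 39644.64 / 1000 = 39.64464 kg/day

39.64464 kg/day


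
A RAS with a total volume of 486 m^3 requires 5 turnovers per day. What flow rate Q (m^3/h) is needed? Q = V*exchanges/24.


Daily recirculation volume = 486 m^3 * 5 = 2430 m^3/day
Flow rate Q = daily volume / 24 h = 2430 / 24 = 101.25 m^3/h

101.25 m^3/h


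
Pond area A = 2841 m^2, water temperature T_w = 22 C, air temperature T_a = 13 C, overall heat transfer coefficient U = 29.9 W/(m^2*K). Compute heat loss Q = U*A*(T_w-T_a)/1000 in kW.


Temperature difference dT = 22 - 13 = 9 K
Heat loss (W) = U * A * dT = 29.9 * 2841 * 9 = 764513.1 W
Convert to kW: 764513.1 / 1000 = 764.5131 kW

764.5131 kW


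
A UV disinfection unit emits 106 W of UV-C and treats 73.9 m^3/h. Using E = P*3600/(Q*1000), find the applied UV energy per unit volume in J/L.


Energy delivered per hour = 106 W * 3600 s = 381600 J/h
Volume treated per hour = 73.9 m^3/h * 1000 = 73900 L/h
dose = 381600 / 73900 = 5.16373 J/L

5.16373 J/L


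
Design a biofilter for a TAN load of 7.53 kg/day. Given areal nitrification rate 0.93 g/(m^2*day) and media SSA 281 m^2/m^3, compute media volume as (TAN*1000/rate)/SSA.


A = 7.53*1000 / 0.93 = 8096.7742 m^2
V = 8096.7742 / 281 = 28.8141

28.8141 m^3


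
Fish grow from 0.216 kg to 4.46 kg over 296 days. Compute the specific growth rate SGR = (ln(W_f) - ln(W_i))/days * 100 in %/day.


ln(W_f) = ln(4.46) = 1.4951488
ln(W_i) = ln(0.216) = -1.5324769
ln(W_f) - ln(W_i) = 1.4951488 - -1.5324769 = 3.0276257
SGR = 3.0276257 / 296 * 100 = 1.02285 %/day

1.02285 %/day


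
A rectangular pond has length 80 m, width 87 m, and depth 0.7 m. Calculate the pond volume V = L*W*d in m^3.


Base area = L * W = 80 * 87 = 6960 m^2
Volume = area * depth = 6960 * 0.7 = 4872 m^3

4872 m^3


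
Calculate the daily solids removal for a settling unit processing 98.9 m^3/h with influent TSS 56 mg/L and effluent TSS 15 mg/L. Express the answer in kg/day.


Concentration drop: TSS_in - TSS_out = 56 - 15 = 41 mg/L
Hourly solids removed = Q * dTSS = 98.9 m^3/h * 41 mg/L = 4054.9 g/h  (m^3/h * mg/L = g/h)
Daily solids removed = 4054.9 * 24 = 97317.6 g/day
Convert g to kg: 97317.6 / 1000 = 97.3176 kg/day

97.3176 kg/day


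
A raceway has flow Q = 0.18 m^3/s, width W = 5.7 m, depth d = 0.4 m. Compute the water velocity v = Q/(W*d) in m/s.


Cross-sectional area = W * d = 5.7 * 0.4 = 2.28 m^2
Velocity = Q / A = 0.18 / 2.28 = 0.0789474 m/s

0.0789474 m/s


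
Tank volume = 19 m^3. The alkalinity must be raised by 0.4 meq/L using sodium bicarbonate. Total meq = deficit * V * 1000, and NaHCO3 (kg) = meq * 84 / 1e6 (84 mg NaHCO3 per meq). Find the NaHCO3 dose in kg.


Tank volume in L = 19 m^3 * 1000 = 19000 L
Total meq required = 0.4 meq/L * 19000 L = 7600 meq
NaHCO3 mass = 7600 meq * 84 mg/meq / 1e6 = 0.6384 kg

0.6384 kg


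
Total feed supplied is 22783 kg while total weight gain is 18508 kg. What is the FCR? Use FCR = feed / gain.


FCR = feed consumed / weight gained
FCR = 22783 kg / 18508 kg = 1.23098

1.23098


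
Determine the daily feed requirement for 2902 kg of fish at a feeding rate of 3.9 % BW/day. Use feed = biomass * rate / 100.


Feeding rate fraction = 3.9% / 100 = 0.039
Daily feed = 2902 kg * 0.039 = 113.178 kg/day

113.178 kg/day


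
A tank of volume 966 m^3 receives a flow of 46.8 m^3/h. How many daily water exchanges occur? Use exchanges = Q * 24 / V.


Daily flow volume = 46.8 m^3/h * 24 h = 1123.2 m^3/day
Exchanges = daily flow / tank volume = 1123.2 / 966 = 1.16273 exchanges/day

1.16273 exchanges/day


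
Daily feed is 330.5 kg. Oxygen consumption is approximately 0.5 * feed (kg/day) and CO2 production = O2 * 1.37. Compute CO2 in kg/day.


O2 = 330.5 * 0.5 = 165.25
CO2 = 165.25 * 1.37 = 226.3925

226.3925 kg/day


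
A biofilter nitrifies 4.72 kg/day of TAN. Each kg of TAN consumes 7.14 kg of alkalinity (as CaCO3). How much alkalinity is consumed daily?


Alkalinity factor: 7.14 kg CaCO3 consumed per kg TAN nitrified
alk = 4.72 kg TAN * 7.14 = 33.7008 kg CaCO3/day

33.7008 kg CaCO3/day


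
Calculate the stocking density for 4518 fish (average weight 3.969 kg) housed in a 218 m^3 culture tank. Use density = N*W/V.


Total biomass = 4518 fish * 3.969 kg = 17931.942 kg
Density = total biomass / volume = 17931.942 / 218 = 82.2566 kg/m^3

82.2566 kg/m^3


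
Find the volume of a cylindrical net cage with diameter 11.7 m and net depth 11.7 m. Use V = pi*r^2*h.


r = d/2 = 11.7/2 = 5.85 m
Base area = pi*r^2 = pi*5.85^2 = 107.51315 m^2
Volume = 107.51315 * 11.7 = 1257.9 m^3

1257.9 m^3


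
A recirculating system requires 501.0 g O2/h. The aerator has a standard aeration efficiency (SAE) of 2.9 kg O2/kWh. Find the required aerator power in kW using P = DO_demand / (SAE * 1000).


SAE in g O2/kWh = 2.9 * 1000 = 2900 g/kWh
P = DO_demand / SAE_g = 501.0 / 2900 = 0.172759 kW

0.172759 kW


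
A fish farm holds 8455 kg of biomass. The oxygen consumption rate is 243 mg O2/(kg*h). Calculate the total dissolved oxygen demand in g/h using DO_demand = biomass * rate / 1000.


Total O2 consumption (mg/h) = 8455 kg * 243 mg/(kg*h) = 2054565 mg/h
Convert to g/h: 2054565 / 1000 = 2054.565 g/h

2054.565 g/h


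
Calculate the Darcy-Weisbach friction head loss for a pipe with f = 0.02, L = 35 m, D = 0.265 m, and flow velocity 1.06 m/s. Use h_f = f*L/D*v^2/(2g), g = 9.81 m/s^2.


v^2 = 1.06^2 = 1.1236 m^2/s^2
L/D = 35/0.265 = 132.07547
h_f = f*(L/D)*v^2/(2g) = 0.02 * 132.07547 * 1.1236 / 19.62 = 0.151274 m

0.151274 m


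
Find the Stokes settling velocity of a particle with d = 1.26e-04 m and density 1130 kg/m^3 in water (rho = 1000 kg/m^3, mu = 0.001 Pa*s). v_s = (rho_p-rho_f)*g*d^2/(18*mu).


Density difference: rho_p - rho_f = 1130 - 1000 = 130 kg/m^3
d^2 = (1.26e-04)^2 = 1.5876e-08 m^2
Numerator = (rho_p - rho_f) * g * d^2 = 130 * 9.81 * 1.5876e-08 = 2.0246663e-05
Denominator = 18 * mu = 18 * 0.001 = 0.018
v_s = 2.0246663e-05 / 0.018 = 0.00112481 m/s
Check: Re = rho_f * v_s * d / mu = 1000 * 0.00112481 * 1.26e-04 / 0.001 = 0.142 < 1, so Stokes' law applies.

0.00112481 m/s


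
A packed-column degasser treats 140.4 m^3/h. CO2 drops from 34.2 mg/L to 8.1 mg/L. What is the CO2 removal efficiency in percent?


CO2_out / CO2_in = 8.1 / 34.2 = 0.23684211
Fraction remaining = 0.23684211
efficiency = (1 - 0.23684211) * 100 = 76.3158 %

76.3158 %


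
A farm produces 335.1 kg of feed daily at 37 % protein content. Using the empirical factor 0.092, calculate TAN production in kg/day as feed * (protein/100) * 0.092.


Protein in feed = 335.1 * 37/100 = 123.987 kg/day
TAN = protein * 0.092 = 123.987 * 0.092 = 11.406804 kg/day

11.406804 kg/day


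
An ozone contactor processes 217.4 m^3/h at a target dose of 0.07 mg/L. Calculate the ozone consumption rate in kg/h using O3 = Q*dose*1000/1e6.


O3 demand (mg/h) = Q * dose * 1000 = 217.4 * 0.07 * 1000 = 15218 mg/h
Convert mg to kg: 15218 / 1e6 = 0.015218 kg/h

0.015218 kg/h


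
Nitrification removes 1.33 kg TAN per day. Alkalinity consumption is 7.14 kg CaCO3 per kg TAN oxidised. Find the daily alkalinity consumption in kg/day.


Alkalinity factor: 7.14 kg CaCO3 consumed per kg TAN nitrified
alk = 1.33 kg TAN * 7.14 = 9.4962 kg CaCO3/day

9.4962 kg CaCO3/day


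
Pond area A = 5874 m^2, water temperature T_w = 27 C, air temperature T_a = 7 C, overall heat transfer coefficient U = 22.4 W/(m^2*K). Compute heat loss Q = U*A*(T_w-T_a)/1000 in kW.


Temperature difference dT = 27 - 7 = 20 K
Heat loss (W) = U * A * dT = 22.4 * 5874 * 20 = 2631552 W
Convert to kW: 2631552 / 1000 = 2631.552 kW

2631.552 kW


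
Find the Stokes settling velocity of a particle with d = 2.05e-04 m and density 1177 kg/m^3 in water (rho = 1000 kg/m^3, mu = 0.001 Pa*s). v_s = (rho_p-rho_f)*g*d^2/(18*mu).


Density difference: rho_p - rho_f = 1177 - 1000 = 177 kg/m^3
d^2 = (2.05e-04)^2 = 4.2025e-08 m^2
Numerator = (rho_p - rho_f) * g * d^2 = 177 * 9.81 * 4.2025e-08 = 7.2970949e-05
Denominator = 18 * mu = 18 * 0.001 = 0.018
v_s = 7.2970949e-05 / 0.018 = 0.00405394 m/s
Check: Re = rho_f * v_s * d / mu = 1000 * 0.00405394 * 2.05e-04 / 0.001 = 0.831 < 1, so Stokes' law applies.

0.00405394 m/s


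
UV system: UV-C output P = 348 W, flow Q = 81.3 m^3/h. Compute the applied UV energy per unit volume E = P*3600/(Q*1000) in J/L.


Energy delivered per hour = 348 W * 3600 s = 1252800 J/h
Volume treated per hour = 81.3 m^3/h * 1000 = 81300 L/h
dose = 1252800 / 81300 = 15.4096 J/L

15.4096 J/L


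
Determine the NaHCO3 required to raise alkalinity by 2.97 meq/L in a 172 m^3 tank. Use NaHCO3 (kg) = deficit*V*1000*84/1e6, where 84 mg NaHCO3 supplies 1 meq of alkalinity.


Tank volume in L = 172 m^3 * 1000 = 172000 L
Total meq required = 2.97 meq/L * 172000 L = 510840 meq
NaHCO3 mass = 510840 meq * 84 mg/meq / 1e6 = 42.9106 kg

42.9106 kg


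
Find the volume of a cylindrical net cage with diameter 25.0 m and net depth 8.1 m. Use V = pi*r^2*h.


r = d/2 = 25.0/2 = 12.5 m
Base area = pi*r^2 = pi*12.5^2 = 490.87385 m^2
Volume = 490.87385 * 8.1 = 3976.08 m^3

3976.08 m^3
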